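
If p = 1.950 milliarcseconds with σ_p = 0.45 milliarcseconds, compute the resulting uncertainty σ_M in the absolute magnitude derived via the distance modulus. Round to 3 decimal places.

σ_M = 0.501 mag

M = m − 5 log₁₀ d + 5 = m + 5 log₁₀ p + 5, so ∂M/∂p = 5/(p ln 10).
σ_M = (5/ln 10) · (σ_p/p) = 2.1715 × 0.45/1.950 = 2.1715 × 0.23077 = 0.50112.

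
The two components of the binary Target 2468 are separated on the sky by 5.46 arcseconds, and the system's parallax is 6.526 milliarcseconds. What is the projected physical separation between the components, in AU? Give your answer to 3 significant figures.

837 AU

d = 1/p = 1/0.006526″ = 153.23 pc.
At distance d (pc), an angle of θ arcsec spans θ·d AU: s = 5.46 × 153.23 = 836.64 AU.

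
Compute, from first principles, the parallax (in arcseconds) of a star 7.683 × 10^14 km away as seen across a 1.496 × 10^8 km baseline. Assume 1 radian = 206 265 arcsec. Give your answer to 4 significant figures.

θ ≈ B/d = (1.496 × 10^8) / (7.683 × 10^14) = 1.9472 × 10^-7 rad.
In arcseconds: 1.9472 × 10^-7 × 206265 = 0.040164″.

0.04016 arcsec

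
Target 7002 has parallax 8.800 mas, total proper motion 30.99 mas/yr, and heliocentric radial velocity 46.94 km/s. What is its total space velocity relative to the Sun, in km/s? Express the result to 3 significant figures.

d = 1/p = 1/0.008800″ = 113.64 pc.
μ = 30.99 mas/yr = 0.03099 ″/yr.
v_t = 4.740 μ d = 4.740 × 0.03099 × 113.64 = 16.693 km/s.
v = √(v_r² + v_t²) = √(46.94² + 16.693²) = √2482.02 = 49.82 km/s.

49.8 km/s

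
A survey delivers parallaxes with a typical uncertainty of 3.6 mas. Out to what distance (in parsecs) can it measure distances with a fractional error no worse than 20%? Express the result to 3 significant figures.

55.6 pc

σ_d/d = σ_p/p, so the condition is σ_p/p ≤ 0.20, i.e. p ≥ σ_p/0.20.
p_min = 3.6/0.20 = 18 mas = 0.018 arcsec.
d_max = 1/p_min = 1/0.018 = 55.556 pc.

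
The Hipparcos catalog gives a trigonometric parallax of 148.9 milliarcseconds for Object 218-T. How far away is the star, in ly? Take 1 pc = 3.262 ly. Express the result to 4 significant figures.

p = 148.9 milliarcseconds = 0.1489 arcsec.
d = 1/p = 1/0.1489 = 6.7159 pc.
In light-years: 6.7159 × 3.262 = 21.907 ly.

21.91 ly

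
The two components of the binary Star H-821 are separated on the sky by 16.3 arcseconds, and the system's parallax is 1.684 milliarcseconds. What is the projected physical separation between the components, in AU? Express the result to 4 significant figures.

9679 AU

d = 1/p = 1/0.001684″ = 593.82 pc.
At distance d (pc), an angle of θ arcsec spans θ·d AU: s = 16.3 × 593.82 = 9679.3 AU.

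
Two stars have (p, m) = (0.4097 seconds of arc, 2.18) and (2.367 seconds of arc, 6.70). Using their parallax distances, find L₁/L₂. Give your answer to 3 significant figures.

L₁/L₂ = 2150

d₁ = 1/p₁ = 1/0.4097″ = 2.4408 pc; d₂ = 1/p₂ = 1/2.367″ = 0.42248 pc.
M₁ = m₁ − 5 log₁₀ d₁ + 5 = 2.18 − 1.9377 + 5 = 5.2423.
M₂ = 6.70 − (-1.8710) + 5 = 13.5710.
L₁/L₂ = 10^(0.4(M₂ − M₁)) = 10^(0.4 × 8.3287) = 10^3.33148 = 2145.3.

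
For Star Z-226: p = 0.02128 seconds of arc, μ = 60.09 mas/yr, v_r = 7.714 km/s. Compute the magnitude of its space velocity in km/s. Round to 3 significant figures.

15.4 km/s

d = 1/p = 1/0.02128″ = 46.992 pc.
μ = 60.09 mas/yr = 0.06009 ″/yr.
v_t = 4.740 μ d = 4.740 × 0.06009 × 46.992 = 13.385 km/s.
v = √(v_r² + v_t²) = √(7.714² + 13.385²) = √238.664 = 15.449 km/s.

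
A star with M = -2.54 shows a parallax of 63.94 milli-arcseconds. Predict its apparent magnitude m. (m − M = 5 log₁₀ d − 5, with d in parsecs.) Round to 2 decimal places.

d = 1/p = 1/0.06394″ = 15.64 pc.
m − M = 5 log₁₀ d − 5 = 5 log₁₀(15.64) − 5 = 5.9712 − 5 = 0.9712.
m = M + (m − M) = -2.54 + 0.9712 = -1.57.

m = -1.57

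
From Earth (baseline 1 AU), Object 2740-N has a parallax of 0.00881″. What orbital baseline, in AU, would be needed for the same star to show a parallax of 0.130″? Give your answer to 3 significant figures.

14.8 AU

Parallax scales linearly with baseline: p ∝ B, so B = p_target / p_Earth × 1 AU.
B = 0.130 / 0.00881 = 14.756 AU.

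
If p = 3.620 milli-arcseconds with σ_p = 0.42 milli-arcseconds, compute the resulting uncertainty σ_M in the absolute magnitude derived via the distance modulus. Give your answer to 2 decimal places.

σ_M = 0.25 mag

M = m − 5 log₁₀ d + 5 = m + 5 log₁₀ p + 5, so ∂M/∂p = 5/(p ln 10).
σ_M = (5/ln 10) · (σ_p/p) = 2.1715 × 0.42/3.620 = 2.1715 × 0.11602 = 0.25194.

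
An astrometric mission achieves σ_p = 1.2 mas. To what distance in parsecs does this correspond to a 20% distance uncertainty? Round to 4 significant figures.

σ_d/d = σ_p/p, so the condition is σ_p/p ≤ 0.20, i.e. p ≥ σ_p/0.20.
p_min = 1.2/0.20 = 6 mas = 0.006 arcsec.
d_max = 1/p_min = 1/0.006 = 166.67 pc.

166.7 pc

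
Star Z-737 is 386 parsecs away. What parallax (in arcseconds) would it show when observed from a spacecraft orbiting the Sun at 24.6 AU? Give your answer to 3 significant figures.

p (arcsec) = B (AU) / d (pc).
p = 24.6 / 386 = 0.063731 arcsec.

0.0637 arcsec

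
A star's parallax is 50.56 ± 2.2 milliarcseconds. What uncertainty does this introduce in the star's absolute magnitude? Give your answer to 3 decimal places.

σ_M = 0.094 mag

M = m − 5 log₁₀ d + 5 = m + 5 log₁₀ p + 5, so ∂M/∂p = 5/(p ln 10).
σ_M = (5/ln 10) · (σ_p/p) = 2.1715 × 2.2/50.56 = 2.1715 × 0.043513 = 0.094488.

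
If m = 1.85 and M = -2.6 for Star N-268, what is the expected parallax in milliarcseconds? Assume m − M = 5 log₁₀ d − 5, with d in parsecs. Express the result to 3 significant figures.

12.9 mas

m − M = 1.85 − (-2.6) = 4.45.
d = 10^((m−M)/5 + 1) = 10^1.890 = 77.625 pc.
p = 1/d = 1/77.625 = 0.012882 arcsec = 12.882 mas.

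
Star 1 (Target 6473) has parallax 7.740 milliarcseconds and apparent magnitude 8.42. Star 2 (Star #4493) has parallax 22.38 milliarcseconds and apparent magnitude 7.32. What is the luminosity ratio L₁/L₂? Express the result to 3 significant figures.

d₁ = 1/p₁ = 1/0.007740″ = 129.2 pc; d₂ = 1/p₂ = 1/0.02238″ = 44.683 pc.
M₁ = m₁ − 5 log₁₀ d₁ + 5 = 8.42 − 10.5563 + 5 = 2.8637.
M₂ = 7.32 − 8.2507 + 5 = 4.0693.
L₁/L₂ = 10^(0.4(M₂ − M₁)) = 10^(0.4 × 1.2056) = 10^0.48224 = 3.0356.

L₁/L₂ = 3.04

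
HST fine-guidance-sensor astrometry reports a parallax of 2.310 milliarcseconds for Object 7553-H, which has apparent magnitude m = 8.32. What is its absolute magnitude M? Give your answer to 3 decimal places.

d = 1/p = 1/0.002310″ = 432.9 pc.
m − M = 5 log₁₀(432.9) − 5 = 13.1819 − 5 = 8.1819.
M = m − (m − M) = 8.32 − 8.1819 = 0.138.

M = 0.138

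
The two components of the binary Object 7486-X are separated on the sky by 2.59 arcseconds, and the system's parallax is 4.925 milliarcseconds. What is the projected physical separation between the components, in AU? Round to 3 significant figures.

526 AU

d = 1/p = 1/0.004925″ = 203.05 pc.
At distance d (pc), an angle of θ arcsec spans θ·d AU: s = 2.59 × 203.05 = 525.9 AU.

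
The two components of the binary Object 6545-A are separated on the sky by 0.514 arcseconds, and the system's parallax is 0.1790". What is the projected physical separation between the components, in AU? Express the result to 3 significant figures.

2.87 AU

d = 1/p = 1/0.1790″ = 5.5866 pc.
At distance d (pc), an angle of θ arcsec spans θ·d AU: s = 0.514 × 5.5866 = 2.8715 AU.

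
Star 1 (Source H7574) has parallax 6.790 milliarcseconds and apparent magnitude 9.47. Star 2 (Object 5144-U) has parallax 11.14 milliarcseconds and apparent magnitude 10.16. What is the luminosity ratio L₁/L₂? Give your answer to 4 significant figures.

L₁/L₂ = 5.082

d₁ = 1/p₁ = 1/0.006790″ = 147.28 pc; d₂ = 1/p₂ = 1/0.01114″ = 89.767 pc.
M₁ = m₁ − 5 log₁₀ d₁ + 5 = 9.47 − 10.8407 + 5 = 3.6293.
M₂ = 10.16 − 9.7656 + 5 = 5.3944.
L₁/L₂ = 10^(0.4(M₂ − M₁)) = 10^(0.4 × 1.7651) = 10^0.70604 = 5.0821.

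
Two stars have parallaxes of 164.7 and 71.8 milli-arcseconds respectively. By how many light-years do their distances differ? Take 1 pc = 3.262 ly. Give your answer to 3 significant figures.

d_A = 1/0.1647″ = 6.0716 pc; d_B = 1/0.07180″ = 13.928 pc.
|d_B − d_A| = |13.928 − 6.0716| = 7.8564 pc = 7.8564 × 3.262 ly = 25.628 ly.

25.6 ly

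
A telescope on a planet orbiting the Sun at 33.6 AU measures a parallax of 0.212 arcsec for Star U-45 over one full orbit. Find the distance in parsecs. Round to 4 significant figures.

158.5 pc

With baseline B (in AU) and parallax p (in arcsec), d = B/p parsecs.
d = 33.6 / 0.212 = 158.49 pc.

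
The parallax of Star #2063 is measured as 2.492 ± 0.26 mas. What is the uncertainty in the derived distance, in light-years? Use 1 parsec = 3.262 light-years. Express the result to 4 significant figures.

d = 1/p, so σ_d = σ_p / p².
σ_d = 0.000260 / (0.002492)² = 0.000260 / 0.0000062101 = 41.867 pc = 41.867 × 3.262 ly = 136.57 ly.

136.6 ly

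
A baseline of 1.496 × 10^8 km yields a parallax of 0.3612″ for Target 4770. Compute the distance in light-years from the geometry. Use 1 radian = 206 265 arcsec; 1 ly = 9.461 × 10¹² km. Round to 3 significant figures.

θ = 0.3612″ = 0.3612/206265 = 1.7511 × 10^-6 rad.
d = B/θ = (1.496 × 10^8) / (1.7511 × 10^-6) = 8.5432 × 10^13 km = (8.5432 × 10^13) / (9.461 × 10^12) ly = 9.0299 ly.

9.03 ly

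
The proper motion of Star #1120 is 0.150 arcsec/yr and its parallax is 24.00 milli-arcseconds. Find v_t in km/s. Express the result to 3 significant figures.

d = 1/p = 1/0.02400″ = 41.667 pc.
v_t = 4.74 × μ × d = 4.74 × 0.150 × 41.667 = 29.625 km/s.

29.6 km/s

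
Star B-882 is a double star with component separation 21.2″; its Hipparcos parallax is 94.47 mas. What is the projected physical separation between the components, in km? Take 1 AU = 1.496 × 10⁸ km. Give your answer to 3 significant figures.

3.36 × 10^10 km

d = 1/p = 1/0.09447″ = 10.585 pc.
At distance d (pc), an angle of θ arcsec spans θ·d AU: s = 21.2 × 10.585 = 224.4 AU.
= 224.4 × 1.496 × 10⁸ km = 3.3570 × 10^10 km.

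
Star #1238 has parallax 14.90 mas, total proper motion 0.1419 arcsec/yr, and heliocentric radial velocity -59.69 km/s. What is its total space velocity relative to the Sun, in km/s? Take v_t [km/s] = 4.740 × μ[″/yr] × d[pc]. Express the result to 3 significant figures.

d = 1/p = 1/0.01490″ = 67.114 pc.
v_t = 4.740 μ d = 4.740 × 0.1419 × 67.114 = 45.141 km/s.
v = √(v_r² + v_t²) = √((-59.69)² + 45.141²) = √5600.61 = 74.837 km/s.

74.8 km/s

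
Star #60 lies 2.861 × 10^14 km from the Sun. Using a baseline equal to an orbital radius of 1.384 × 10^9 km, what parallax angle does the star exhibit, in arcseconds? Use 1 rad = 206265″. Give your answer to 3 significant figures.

0.998 arcsec

θ ≈ B/d = (1.384 × 10^9) / (2.861 × 10^14) = 4.8375 × 10^-6 rad.
In arcseconds: 4.8375 × 10^-6 × 206265 = 0.99781″.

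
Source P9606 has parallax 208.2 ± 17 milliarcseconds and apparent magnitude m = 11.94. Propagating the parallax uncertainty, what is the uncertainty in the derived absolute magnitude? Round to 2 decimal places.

σ_M = 0.18 mag

M = m − 5 log₁₀ d + 5 = m + 5 log₁₀ p + 5, so ∂M/∂p = 5/(p ln 10).
σ_M = (5/ln 10) · (σ_p/p) = 2.1715 × 17/208.2 = 2.1715 × 0.081652 = 0.17731.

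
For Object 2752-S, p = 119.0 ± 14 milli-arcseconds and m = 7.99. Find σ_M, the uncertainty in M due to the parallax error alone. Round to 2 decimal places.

σ_M = 0.26 mag

M = m − 5 log₁₀ d + 5 = m + 5 log₁₀ p + 5, so ∂M/∂p = 5/(p ln 10).
σ_M = (5/ln 10) · (σ_p/p) = 2.1715 × 14/119.0 = 2.1715 × 0.11765 = 0.25548.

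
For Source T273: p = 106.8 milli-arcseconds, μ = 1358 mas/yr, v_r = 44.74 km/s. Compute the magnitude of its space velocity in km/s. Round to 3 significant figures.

75.1 km/s

d = 1/p = 1/0.1068″ = 9.3633 pc.
μ = 1358 mas/yr = 1.358 ″/yr.
v_t = 4.740 μ d = 4.740 × 1.358 × 9.3633 = 60.271 km/s.
v = √(v_r² + v_t²) = √(44.74² + 60.271²) = √5634.26 = 75.062 km/s.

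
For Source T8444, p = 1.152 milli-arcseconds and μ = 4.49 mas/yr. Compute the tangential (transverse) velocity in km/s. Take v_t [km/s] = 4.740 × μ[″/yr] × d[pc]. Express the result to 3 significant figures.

18.5 km/s

d = 1/p = 1/0.001152″ = 868.06 pc.
μ = 4.49 mas/yr = 0.00449 ″/yr.
v_t = 4.74 × μ × d = 4.74 × 0.00449 × 868.06 = 18.475 km/s.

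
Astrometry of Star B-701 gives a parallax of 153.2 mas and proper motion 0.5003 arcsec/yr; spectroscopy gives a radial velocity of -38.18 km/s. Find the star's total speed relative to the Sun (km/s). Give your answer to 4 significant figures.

41.20 km/s

d = 1/p = 1/0.1532″ = 6.5274 pc.
v_t = 4.740 μ d = 4.740 × 0.5003 × 6.5274 = 15.479 km/s.
v = √(v_r² + v_t²) = √((-38.18)² + 15.479²) = √1697.31 = 41.198 km/s.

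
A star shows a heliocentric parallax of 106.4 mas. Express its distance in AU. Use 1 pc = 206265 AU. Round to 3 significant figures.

1.94 × 10^6 AU

p = 106.4 mas = 0.1064 arcsec.
d = 1/p = 1/0.1064 = 9.3985 pc.
In AU: 9.3985 × 206265 = 1.9386 × 10^6 AU.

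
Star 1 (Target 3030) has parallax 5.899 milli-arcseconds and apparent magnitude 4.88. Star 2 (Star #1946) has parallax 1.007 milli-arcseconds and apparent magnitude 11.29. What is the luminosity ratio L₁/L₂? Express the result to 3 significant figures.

L₁/L₂ = 10.7

d₁ = 1/p₁ = 1/0.005899″ = 169.52 pc; d₂ = 1/p₂ = 1/0.001007″ = 993.05 pc.
M₁ = m₁ − 5 log₁₀ d₁ + 5 = 4.88 − 11.1461 + 5 = -1.2661.
M₂ = 11.29 − 14.9849 + 5 = 1.3051.
L₁/L₂ = 10^(0.4(M₂ − M₁)) = 10^(0.4 × 2.5712) = 10^1.02848 = 10.678.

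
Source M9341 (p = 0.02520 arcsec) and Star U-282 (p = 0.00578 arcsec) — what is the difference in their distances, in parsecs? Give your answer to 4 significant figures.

d_A = 1/0.02520″ = 39.683 pc; d_B = 1/0.005780″ = 173.01 pc.
|d_B − d_A| = |173.01 − 39.683| = 133.33 pc.

133.3 pc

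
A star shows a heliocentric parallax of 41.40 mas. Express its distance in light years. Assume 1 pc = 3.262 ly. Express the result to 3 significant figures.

p = 41.40 mas = 0.04140 arcsec.
d = 1/p = 1/0.04140 = 24.155 pc.
In light-years: 24.155 × 3.262 = 78.794 ly.

78.8 light years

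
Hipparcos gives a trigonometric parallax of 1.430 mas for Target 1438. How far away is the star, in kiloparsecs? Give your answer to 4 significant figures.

p = 1.430 mas = 0.001430 arcsec.
d = 1/p = 1/0.001430 = 699.3 pc.
= 0.6993 kpc.

0.6993 kpc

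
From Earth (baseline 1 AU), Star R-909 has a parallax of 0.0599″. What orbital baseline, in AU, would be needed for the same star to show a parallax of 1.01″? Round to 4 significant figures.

Parallax scales linearly with baseline: p ∝ B, so B = p_target / p_Earth × 1 AU.
B = 1.01 / 0.0599 = 16.861 AU.

16.86 AU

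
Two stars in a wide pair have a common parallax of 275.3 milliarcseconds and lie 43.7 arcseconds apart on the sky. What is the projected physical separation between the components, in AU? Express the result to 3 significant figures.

d = 1/p = 1/0.2753″ = 3.6324 pc.
At distance d (pc), an angle of θ arcsec spans θ·d AU: s = 43.7 × 3.6324 = 158.74 AU.

159 AU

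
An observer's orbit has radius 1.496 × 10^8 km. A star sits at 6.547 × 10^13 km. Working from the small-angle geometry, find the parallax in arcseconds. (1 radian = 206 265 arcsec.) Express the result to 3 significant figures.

θ ≈ B/d = (1.496 × 10^8) / (6.547 × 10^13) = 2.2850 × 10^-6 rad.
In arcseconds: 2.2850 × 10^-6 × 206265 = 0.47132″.

0.471 arcsec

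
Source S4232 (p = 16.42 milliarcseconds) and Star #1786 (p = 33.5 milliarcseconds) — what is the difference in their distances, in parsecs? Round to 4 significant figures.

31.05 pc

d_A = 1/0.01642″ = 60.901 pc; d_B = 1/0.03350″ = 29.851 pc.
|d_B − d_A| = |29.851 − 60.901| = 31.05 pc.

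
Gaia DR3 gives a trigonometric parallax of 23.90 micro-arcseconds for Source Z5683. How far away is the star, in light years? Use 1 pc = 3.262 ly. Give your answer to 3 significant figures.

136000 light years

p = 23.90 micro-arcseconds = 0.00002390 arcsec.
d = 1/p = 1/0.00002390 = 41841 pc.
In light-years: 41841 × 3.262 = 1.3649 × 10^5 ly.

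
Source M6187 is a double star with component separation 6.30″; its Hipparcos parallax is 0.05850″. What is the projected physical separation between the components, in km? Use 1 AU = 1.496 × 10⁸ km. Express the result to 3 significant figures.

1.61 × 10^10 km

d = 1/p = 1/0.05850″ = 17.094 pc.
At distance d (pc), an angle of θ arcsec spans θ·d AU: s = 6.30 × 17.094 = 107.69 AU.
= 107.69 × 1.496 × 10⁸ km = 1.6110 × 10^10 km.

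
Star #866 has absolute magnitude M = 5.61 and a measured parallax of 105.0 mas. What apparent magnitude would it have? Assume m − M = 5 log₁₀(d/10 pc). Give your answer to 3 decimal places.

m = 5.504

d = 1/p = 1/0.1050″ = 9.5238 pc.
m − M = 5 log₁₀ d − 5 = 5 log₁₀(9.5238) − 5 = 4.8941 − 5 = -0.1059.
m = M + (m − M) = 5.61 + (-0.1059) = 5.504.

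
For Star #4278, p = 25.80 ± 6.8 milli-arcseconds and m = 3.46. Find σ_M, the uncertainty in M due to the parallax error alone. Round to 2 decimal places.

σ_M = 0.57 mag

M = m − 5 log₁₀ d + 5 = m + 5 log₁₀ p + 5, so ∂M/∂p = 5/(p ln 10).
σ_M = (5/ln 10) · (σ_p/p) = 2.1715 × 6.8/25.80 = 2.1715 × 0.26357 = 0.57234.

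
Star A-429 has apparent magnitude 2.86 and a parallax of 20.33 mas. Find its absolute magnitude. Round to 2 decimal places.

M = -0.60

d = 1/p = 1/0.02033″ = 49.188 pc.
m − M = 5 log₁₀(49.188) − 5 = 8.4593 − 5 = 3.4593.
M = m − (m − M) = 2.86 − 3.4593 = -0.60.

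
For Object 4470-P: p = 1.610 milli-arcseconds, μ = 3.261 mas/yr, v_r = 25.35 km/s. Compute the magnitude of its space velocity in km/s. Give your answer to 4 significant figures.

d = 1/p = 1/0.001610″ = 621.12 pc.
μ = 3.261 mas/yr = 0.003261 ″/yr.
v_t = 4.740 μ d = 4.740 × 0.003261 × 621.12 = 9.6007 km/s.
v = √(v_r² + v_t²) = √(25.35² + 9.6007²) = √734.796 = 27.107 km/s.

27.11 km/s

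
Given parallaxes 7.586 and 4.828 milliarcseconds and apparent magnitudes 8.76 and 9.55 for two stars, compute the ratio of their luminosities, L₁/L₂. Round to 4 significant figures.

L₁/L₂ = 0.8385

d₁ = 1/p₁ = 1/0.007586″ = 131.82 pc; d₂ = 1/p₂ = 1/0.004828″ = 207.13 pc.
M₁ = m₁ − 5 log₁₀ d₁ + 5 = 8.76 − 10.5999 + 5 = 3.1601.
M₂ = 9.55 − 11.5812 + 5 = 2.9688.
L₁/L₂ = 10^(0.4(M₂ − M₁)) = 10^(0.4 × (-0.1913)) = 10^(-0.07652) = 0.83846.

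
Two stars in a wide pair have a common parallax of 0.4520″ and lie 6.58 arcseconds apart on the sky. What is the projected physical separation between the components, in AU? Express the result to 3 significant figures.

14.6 AU

d = 1/p = 1/0.4520″ = 2.2124 pc.
At distance d (pc), an angle of θ arcsec spans θ·d AU: s = 6.58 × 2.2124 = 14.558 AU.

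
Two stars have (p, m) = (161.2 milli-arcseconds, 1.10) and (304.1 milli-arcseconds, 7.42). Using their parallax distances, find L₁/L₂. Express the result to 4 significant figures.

d₁ = 1/p₁ = 1/0.1612″ = 6.2035 pc; d₂ = 1/p₂ = 1/0.3041″ = 3.2884 pc.
M₁ = m₁ − 5 log₁₀ d₁ + 5 = 1.10 − 3.9632 + 5 = 2.1368.
M₂ = 7.42 − 2.5849 + 5 = 9.8351.
L₁/L₂ = 10^(0.4(M₂ − M₁)) = 10^(0.4 × 7.6983) = 10^3.07932 = 1200.4.

L₁/L₂ = 1200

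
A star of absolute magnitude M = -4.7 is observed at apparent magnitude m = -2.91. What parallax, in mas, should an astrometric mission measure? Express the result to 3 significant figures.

m − M = -2.91 − (-4.7) = 1.79.
d = 10^((m−M)/5 + 1) = 10^1.358 = 22.803 pc.
p = 1/d = 1/22.803 = 0.043854 arcsec = 43.854 mas.

43.9 mas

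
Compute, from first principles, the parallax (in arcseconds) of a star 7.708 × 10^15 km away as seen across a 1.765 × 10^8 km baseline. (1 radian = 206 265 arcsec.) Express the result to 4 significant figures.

0.004723 arcsec

θ ≈ B/d = (1.765 × 10^8) / (7.708 × 10^15) = 2.2898 × 10^-8 rad.
In arcseconds: 2.2898 × 10^-8 × 206265 = 0.0047231″.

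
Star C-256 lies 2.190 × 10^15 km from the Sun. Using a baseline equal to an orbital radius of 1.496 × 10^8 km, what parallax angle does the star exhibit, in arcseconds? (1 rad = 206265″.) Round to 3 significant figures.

0.0141 arcsec

θ ≈ B/d = (1.496 × 10^8) / (2.190 × 10^15) = 6.8311 × 10^-8 rad.
In arcseconds: 6.8311 × 10^-8 × 206265 = 0.01409″.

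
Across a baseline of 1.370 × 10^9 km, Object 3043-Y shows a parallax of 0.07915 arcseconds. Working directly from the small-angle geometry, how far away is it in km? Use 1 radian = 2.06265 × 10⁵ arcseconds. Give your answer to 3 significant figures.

3.57 × 10^15 km

θ = 0.07915″ = 0.07915/206265 = 3.8373 × 10^-7 rad.
d = B/θ = (1.370 × 10^9) / (3.8373 × 10^-7) = 3.5702 × 10^15 km.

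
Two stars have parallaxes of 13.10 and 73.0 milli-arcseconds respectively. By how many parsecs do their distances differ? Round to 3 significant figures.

62.6 pc

d_A = 1/0.01310″ = 76.336 pc; d_B = 1/0.07300″ = 13.699 pc.
|d_B − d_A| = |13.699 − 76.336| = 62.637 pc.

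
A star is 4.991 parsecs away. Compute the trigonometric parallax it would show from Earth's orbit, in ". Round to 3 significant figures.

p = 1/d = 1/4.991 = 0.20036 arcsec.

0.200 "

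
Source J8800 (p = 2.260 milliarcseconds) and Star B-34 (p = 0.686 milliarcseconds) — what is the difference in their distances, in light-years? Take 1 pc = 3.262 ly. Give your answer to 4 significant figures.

3312 ly

d_A = 1/0.002260″ = 442.48 pc; d_B = 1/0.0006860″ = 1457.7 pc.
|d_B − d_A| = |1457.7 − 442.48| = 1015.2 pc = 1015.2 × 3.262 ly = 3311.6 ly.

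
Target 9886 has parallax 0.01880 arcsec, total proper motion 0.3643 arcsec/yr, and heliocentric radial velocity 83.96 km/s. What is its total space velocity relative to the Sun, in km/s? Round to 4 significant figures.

124.4 km/s

d = 1/p = 1/0.01880″ = 53.191 pc.
v_t = 4.740 μ d = 4.740 × 0.3643 × 53.191 = 91.849 km/s.
v = √(v_r² + v_t²) = √(83.96² + 91.849²) = √15485.5 = 124.44 km/s.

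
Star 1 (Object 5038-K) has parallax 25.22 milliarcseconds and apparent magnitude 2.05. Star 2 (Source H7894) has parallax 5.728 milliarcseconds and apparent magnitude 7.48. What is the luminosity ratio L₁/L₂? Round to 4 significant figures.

L₁/L₂ = 7.665

d₁ = 1/p₁ = 1/0.02522″ = 39.651 pc; d₂ = 1/p₂ = 1/0.005728″ = 174.58 pc.
M₁ = m₁ − 5 log₁₀ d₁ + 5 = 2.05 − 7.9913 + 5 = -0.9413.
M₂ = 7.48 − 11.2100 + 5 = 1.2700.
L₁/L₂ = 10^(0.4(M₂ − M₁)) = 10^(0.4 × 2.2113) = 10^0.88452 = 7.6651.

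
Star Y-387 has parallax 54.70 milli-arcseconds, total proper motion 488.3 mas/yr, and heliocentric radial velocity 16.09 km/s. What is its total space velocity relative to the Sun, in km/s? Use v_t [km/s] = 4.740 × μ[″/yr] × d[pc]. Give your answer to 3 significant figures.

45.3 km/s

d = 1/p = 1/0.05470″ = 18.282 pc.
μ = 488.3 mas/yr = 0.4883 ″/yr.
v_t = 4.740 μ d = 4.740 × 0.4883 × 18.282 = 42.314 km/s.
v = √(v_r² + v_t²) = √(16.09² + 42.314²) = √2049.36 = 45.27 km/s.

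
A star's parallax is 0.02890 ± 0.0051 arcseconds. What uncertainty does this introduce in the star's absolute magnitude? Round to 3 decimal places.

M = m − 5 log₁₀ d + 5 = m + 5 log₁₀ p + 5, so ∂M/∂p = 5/(p ln 10).
σ_M = (5/ln 10) · (σ_p/p) = 2.1715 × 0.0051/0.02890 = 2.1715 × 0.17647 = 0.3832.

σ_M = 0.383 mag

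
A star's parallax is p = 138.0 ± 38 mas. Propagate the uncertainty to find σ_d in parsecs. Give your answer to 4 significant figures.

1.995 pc

d = 1/p, so σ_d = σ_p / p².
σ_d = 0.0380 / (0.1380)² = 0.0380 / 0.019044 = 1.9954 pc.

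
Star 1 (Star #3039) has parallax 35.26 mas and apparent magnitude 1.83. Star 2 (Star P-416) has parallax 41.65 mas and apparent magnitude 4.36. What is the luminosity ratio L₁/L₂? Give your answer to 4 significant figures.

d₁ = 1/p₁ = 1/0.03526″ = 28.361 pc; d₂ = 1/p₂ = 1/0.04165″ = 24.01 pc.
M₁ = m₁ − 5 log₁₀ d₁ + 5 = 1.83 − 7.2636 + 5 = -0.4336.
M₂ = 4.36 − 6.9020 + 5 = 2.4580.
L₁/L₂ = 10^(0.4(M₂ − M₁)) = 10^(0.4 × 2.8916) = 10^1.15664 = 14.343.

L₁/L₂ = 14.34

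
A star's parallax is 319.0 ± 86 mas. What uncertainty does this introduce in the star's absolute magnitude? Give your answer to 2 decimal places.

σ_M = 0.59 mag

M = m − 5 log₁₀ d + 5 = m + 5 log₁₀ p + 5, so ∂M/∂p = 5/(p ln 10).
σ_M = (5/ln 10) · (σ_p/p) = 2.1715 × 86/319.0 = 2.1715 × 0.26959 = 0.58541.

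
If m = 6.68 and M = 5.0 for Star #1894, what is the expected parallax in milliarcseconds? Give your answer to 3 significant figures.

46.1 mas

m − M = 6.68 − 5.0 = 1.68.
d = 10^((m−M)/5 + 1) = 10^1.336 = 21.677 pc.
p = 1/d = 1/21.677 = 0.046132 arcsec = 46.132 mas.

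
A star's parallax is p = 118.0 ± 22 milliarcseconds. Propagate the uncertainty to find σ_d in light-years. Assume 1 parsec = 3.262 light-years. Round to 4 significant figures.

d = 1/p, so σ_d = σ_p / p².
σ_d = 0.0220 / (0.1180)² = 0.0220 / 0.013924 = 1.58 pc = 1.58 × 3.262 ly = 5.154 ly.

5.154 ly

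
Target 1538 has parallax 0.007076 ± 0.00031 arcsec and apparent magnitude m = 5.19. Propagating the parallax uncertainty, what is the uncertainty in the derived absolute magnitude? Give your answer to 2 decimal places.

σ_M = 0.10 mag

M = m − 5 log₁₀ d + 5 = m + 5 log₁₀ p + 5, so ∂M/∂p = 5/(p ln 10).
σ_M = (5/ln 10) · (σ_p/p) = 2.1715 × 0.00031/0.007076 = 2.1715 × 0.04381 = 0.095133.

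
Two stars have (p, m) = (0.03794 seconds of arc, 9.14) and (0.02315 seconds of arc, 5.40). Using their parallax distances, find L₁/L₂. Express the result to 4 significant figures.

L₁/L₂ = 0.01188

d₁ = 1/p₁ = 1/0.03794″ = 26.357 pc; d₂ = 1/p₂ = 1/0.02315″ = 43.197 pc.
M₁ = m₁ − 5 log₁₀ d₁ + 5 = 9.14 − 7.1045 + 5 = 7.0355.
M₂ = 5.40 − 8.1773 + 5 = 2.2227.
L₁/L₂ = 10^(0.4(M₂ − M₁)) = 10^(0.4 × (-4.8128)) = 10^(-1.92512) = 0.011882.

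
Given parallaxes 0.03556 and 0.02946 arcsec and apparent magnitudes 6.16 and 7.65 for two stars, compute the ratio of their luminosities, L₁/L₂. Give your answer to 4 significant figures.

d₁ = 1/p₁ = 1/0.03556″ = 28.121 pc; d₂ = 1/p₂ = 1/0.02946″ = 33.944 pc.
M₁ = m₁ − 5 log₁₀ d₁ + 5 = 6.16 − 7.2452 + 5 = 3.9148.
M₂ = 7.65 − 7.6538 + 5 = 4.9962.
L₁/L₂ = 10^(0.4(M₂ − M₁)) = 10^(0.4 × 1.0814) = 10^0.43256 = 2.7074.

L₁/L₂ = 2.707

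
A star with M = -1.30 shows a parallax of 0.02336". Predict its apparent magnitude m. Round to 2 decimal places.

d = 1/p = 1/0.02336″ = 42.808 pc.
m − M = 5 log₁₀ d − 5 = 5 log₁₀(42.808) − 5 = 8.1576 − 5 = 3.1576.
m = M + (m − M) = -1.30 + 3.1576 = 1.86.

m = 1.86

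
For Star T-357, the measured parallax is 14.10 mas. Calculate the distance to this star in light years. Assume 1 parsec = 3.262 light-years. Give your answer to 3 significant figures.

p = 14.10 mas = 0.01410 arcsec.
d = 1/p = 1/0.01410 = 70.922 pc.
In light-years: 70.922 × 3.262 = 231.35 ly.

231 light years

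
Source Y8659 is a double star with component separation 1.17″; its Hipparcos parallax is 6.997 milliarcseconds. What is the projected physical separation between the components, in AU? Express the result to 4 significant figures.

167.2 AU

d = 1/p = 1/0.006997″ = 142.92 pc.
At distance d (pc), an angle of θ arcsec spans θ·d AU: s = 1.17 × 142.92 = 167.22 AU.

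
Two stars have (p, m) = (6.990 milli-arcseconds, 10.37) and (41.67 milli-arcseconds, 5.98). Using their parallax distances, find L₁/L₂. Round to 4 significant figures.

L₁/L₂ = 0.6233

d₁ = 1/p₁ = 1/0.006990″ = 143.06 pc; d₂ = 1/p₂ = 1/0.04167″ = 23.998 pc.
M₁ = m₁ − 5 log₁₀ d₁ + 5 = 10.37 − 10.7776 + 5 = 4.5924.
M₂ = 5.98 − 6.9009 + 5 = 4.0791.
L₁/L₂ = 10^(0.4(M₂ − M₁)) = 10^(0.4 × (-0.5133)) = 10^(-0.20532) = 0.62328.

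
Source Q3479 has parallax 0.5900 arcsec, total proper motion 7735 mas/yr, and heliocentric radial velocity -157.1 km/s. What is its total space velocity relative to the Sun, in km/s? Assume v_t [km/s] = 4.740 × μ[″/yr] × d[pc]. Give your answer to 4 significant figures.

d = 1/p = 1/0.5900″ = 1.6949 pc.
μ = 7735 mas/yr = 7.735 ″/yr.
v_t = 4.740 μ d = 4.740 × 7.735 × 1.6949 = 62.142 km/s.
v = √(v_r² + v_t²) = √((-157.1)² + 62.142²) = √28542 = 168.94 km/s.

168.9 km/s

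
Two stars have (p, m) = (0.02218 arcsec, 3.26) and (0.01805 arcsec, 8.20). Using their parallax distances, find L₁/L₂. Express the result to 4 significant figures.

d₁ = 1/p₁ = 1/0.02218″ = 45.086 pc; d₂ = 1/p₂ = 1/0.01805″ = 55.402 pc.
M₁ = m₁ − 5 log₁₀ d₁ + 5 = 3.26 − 8.2702 + 5 = -0.0102.
M₂ = 8.20 − 8.7176 + 5 = 4.4824.
L₁/L₂ = 10^(0.4(M₂ − M₁)) = 10^(0.4 × 4.4926) = 10^1.79704 = 62.667.

L₁/L₂ = 62.67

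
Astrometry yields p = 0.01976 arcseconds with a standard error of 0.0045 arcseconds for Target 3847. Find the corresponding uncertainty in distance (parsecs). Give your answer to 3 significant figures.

d = 1/p, so σ_d = σ_p / p².
σ_d = 0.00450 / (0.01976)² = 0.00450 / 0.00039046 = 11.525 pc.

11.5 pc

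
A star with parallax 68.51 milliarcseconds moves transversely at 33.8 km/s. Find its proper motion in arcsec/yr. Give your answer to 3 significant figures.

0.489 arcsec/yr

d = 1/p = 1/0.06851″ = 14.596 pc.
μ = v_t / (4.74 d) = 33.8 / (4.74 × 14.596) = 33.8 / 69.185 = 0.48855 ″/yr.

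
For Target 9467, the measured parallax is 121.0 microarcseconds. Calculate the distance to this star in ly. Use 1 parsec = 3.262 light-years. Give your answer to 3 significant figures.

27000 ly

p = 121.0 microarcseconds = 0.0001210 arcsec.
d = 1/p = 1/0.0001210 = 8264.5 pc.
In light-years: 8264.5 × 3.262 = 26959 ly.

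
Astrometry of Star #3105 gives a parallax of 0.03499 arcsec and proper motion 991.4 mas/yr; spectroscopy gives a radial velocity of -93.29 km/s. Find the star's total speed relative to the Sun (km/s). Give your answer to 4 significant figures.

d = 1/p = 1/0.03499″ = 28.58 pc.
μ = 991.4 mas/yr = 0.9914 ″/yr.
v_t = 4.740 μ d = 4.740 × 0.9914 × 28.58 = 134.3 km/s.
v = √(v_r² + v_t²) = √((-93.29)² + 134.3²) = √26739.5 = 163.52 km/s.

163.5 km/s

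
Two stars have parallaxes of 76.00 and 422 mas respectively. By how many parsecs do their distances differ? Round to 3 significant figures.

d_A = 1/0.07600″ = 13.158 pc; d_B = 1/0.4220″ = 2.3697 pc.
|d_B − d_A| = |2.3697 − 13.158| = 10.788 pc.

10.8 pc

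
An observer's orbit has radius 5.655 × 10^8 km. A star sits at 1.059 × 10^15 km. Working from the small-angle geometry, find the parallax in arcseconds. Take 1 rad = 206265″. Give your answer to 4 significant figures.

θ ≈ B/d = (5.655 × 10^8) / (1.059 × 10^15) = 5.3399 × 10^-7 rad.
In arcseconds: 5.3399 × 10^-7 × 206265 = 0.11014″.

0.1101 arcsec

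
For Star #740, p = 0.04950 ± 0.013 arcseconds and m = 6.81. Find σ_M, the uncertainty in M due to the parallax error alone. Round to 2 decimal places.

M = m − 5 log₁₀ d + 5 = m + 5 log₁₀ p + 5, so ∂M/∂p = 5/(p ln 10).
σ_M = (5/ln 10) · (σ_p/p) = 2.1715 × 0.013/0.04950 = 2.1715 × 0.26263 = 0.5703.

σ_M = 0.57 mag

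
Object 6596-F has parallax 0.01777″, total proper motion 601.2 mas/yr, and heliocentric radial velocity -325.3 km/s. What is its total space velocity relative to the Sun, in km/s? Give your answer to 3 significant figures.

d = 1/p = 1/0.01777″ = 56.275 pc.
μ = 601.2 mas/yr = 0.6012 ″/yr.
v_t = 4.740 μ d = 4.740 × 0.6012 × 56.275 = 160.37 km/s.
v = √(v_r² + v_t²) = √((-325.3)² + 160.37²) = √131539 = 362.68 km/s.

363 km/s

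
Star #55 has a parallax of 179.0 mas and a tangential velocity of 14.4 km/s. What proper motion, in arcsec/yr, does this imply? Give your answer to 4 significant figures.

0.5438 arcsec/yr

d = 1/p = 1/0.1790″ = 5.5866 pc.
μ = v_t / (4.74 d) = 14.4 / (4.74 × 5.5866) = 14.4 / 26.48 = 0.54381 ″/yr.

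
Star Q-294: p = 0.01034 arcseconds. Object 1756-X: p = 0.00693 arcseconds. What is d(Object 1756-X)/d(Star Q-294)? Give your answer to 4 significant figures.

Since d = 1/p, d_B/d_A = p_A/p_B.
= 0.01034 / 0.00693 = 1.4921.

1.492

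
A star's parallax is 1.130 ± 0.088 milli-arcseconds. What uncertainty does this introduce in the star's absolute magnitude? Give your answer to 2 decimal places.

M = m − 5 log₁₀ d + 5 = m + 5 log₁₀ p + 5, so ∂M/∂p = 5/(p ln 10).
σ_M = (5/ln 10) · (σ_p/p) = 2.1715 × 0.088/1.130 = 2.1715 × 0.077876 = 0.16911.

σ_M = 0.17 mag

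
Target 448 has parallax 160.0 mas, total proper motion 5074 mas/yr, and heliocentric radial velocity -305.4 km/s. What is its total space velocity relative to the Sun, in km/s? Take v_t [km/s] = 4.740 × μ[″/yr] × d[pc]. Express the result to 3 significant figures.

d = 1/p = 1/0.1600″ = 6.25 pc.
μ = 5074 mas/yr = 5.074 ″/yr.
v_t = 4.740 μ d = 4.740 × 5.074 × 6.25 = 150.32 km/s.
v = √(v_r² + v_t²) = √((-305.4)² + 150.32²) = √115865 = 340.39 km/s.

340 km/s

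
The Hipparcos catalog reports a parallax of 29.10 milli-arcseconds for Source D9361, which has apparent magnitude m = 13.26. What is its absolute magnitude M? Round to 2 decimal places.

M = 10.58

d = 1/p = 1/0.02910″ = 34.364 pc.
m − M = 5 log₁₀(34.364) − 5 = 7.6805 − 5 = 2.6805.
M = m − (m − M) = 13.26 − 2.6805 = 10.58.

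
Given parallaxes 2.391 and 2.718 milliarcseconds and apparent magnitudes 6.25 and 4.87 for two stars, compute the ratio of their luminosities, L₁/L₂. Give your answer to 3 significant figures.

d₁ = 1/p₁ = 1/0.002391″ = 418.24 pc; d₂ = 1/p₂ = 1/0.002718″ = 367.92 pc.
M₁ = m₁ − 5 log₁₀ d₁ + 5 = 6.25 − 13.1071 + 5 = -1.8571.
M₂ = 4.87 − 12.8288 + 5 = -2.9588.
L₁/L₂ = 10^(0.4(M₂ − M₁)) = 10^(0.4 × (-1.1017)) = 10^(-0.44068) = 0.36251.

L₁/L₂ = 0.363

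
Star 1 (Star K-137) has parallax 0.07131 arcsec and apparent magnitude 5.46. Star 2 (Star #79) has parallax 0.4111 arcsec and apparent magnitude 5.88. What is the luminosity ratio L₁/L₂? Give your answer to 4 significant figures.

d₁ = 1/p₁ = 1/0.07131″ = 14.023 pc; d₂ = 1/p₂ = 1/0.4111″ = 2.4325 pc.
M₁ = m₁ − 5 log₁₀ d₁ + 5 = 5.46 − 5.7342 + 5 = 4.7258.
M₂ = 5.88 − 1.9303 + 5 = 8.9497.
L₁/L₂ = 10^(0.4(M₂ − M₁)) = 10^(0.4 × 4.2239) = 10^1.68956 = 48.928.

L₁/L₂ = 48.93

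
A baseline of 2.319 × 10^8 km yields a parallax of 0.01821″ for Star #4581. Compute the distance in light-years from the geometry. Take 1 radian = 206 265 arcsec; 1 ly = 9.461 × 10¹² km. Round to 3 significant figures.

278 ly

θ = 0.01821″ = 0.01821/206265 = 8.8284 × 10^-8 rad.
d = B/θ = (2.319 × 10^8) / (8.8284 × 10^-8) = 2.6268 × 10^15 km = (2.6268 × 10^15) / (9.461 × 10^12) ly = 277.65 ly.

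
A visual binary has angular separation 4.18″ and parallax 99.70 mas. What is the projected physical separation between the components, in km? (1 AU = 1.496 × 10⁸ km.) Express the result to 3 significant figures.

d = 1/p = 1/0.09970″ = 10.03 pc.
At distance d (pc), an angle of θ arcsec spans θ·d AU: s = 4.18 × 10.03 = 41.925 AU.
= 41.925 × 1.496 × 10⁸ km = 6.2720 × 10^9 km.

6.27 × 10^9 km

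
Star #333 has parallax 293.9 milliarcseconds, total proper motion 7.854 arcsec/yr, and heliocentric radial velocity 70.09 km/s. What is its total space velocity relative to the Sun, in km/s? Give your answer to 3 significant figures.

d = 1/p = 1/0.2939″ = 3.4025 pc.
v_t = 4.740 μ d = 4.740 × 7.854 × 3.4025 = 126.67 km/s.
v = √(v_r² + v_t²) = √(70.09² + 126.67²) = √20957.9 = 144.77 km/s.

145 km/s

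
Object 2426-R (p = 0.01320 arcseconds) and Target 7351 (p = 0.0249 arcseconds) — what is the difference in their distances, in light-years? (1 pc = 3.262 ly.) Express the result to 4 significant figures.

116.1 ly

d_A = 1/0.01320″ = 75.758 pc; d_B = 1/0.02490″ = 40.161 pc.
|d_B − d_A| = |40.161 − 75.758| = 35.597 pc = 35.597 × 3.262 ly = 116.12 ly.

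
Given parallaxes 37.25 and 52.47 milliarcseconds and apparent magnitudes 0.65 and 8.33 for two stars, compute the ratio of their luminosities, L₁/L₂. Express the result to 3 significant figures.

d₁ = 1/p₁ = 1/0.03725″ = 26.846 pc; d₂ = 1/p₂ = 1/0.05247″ = 19.059 pc.
M₁ = m₁ − 5 log₁₀ d₁ + 5 = 0.65 − 7.1444 + 5 = -1.4944.
M₂ = 8.33 − 6.4005 + 5 = 6.9295.
L₁/L₂ = 10^(0.4(M₂ − M₁)) = 10^(0.4 × 8.4239) = 10^3.36956 = 2341.9.

L₁/L₂ = 2340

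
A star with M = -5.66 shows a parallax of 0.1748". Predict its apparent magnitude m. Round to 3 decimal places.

m = -6.873

d = 1/p = 1/0.1748″ = 5.7208 pc.
m − M = 5 log₁₀ d − 5 = 5 log₁₀(5.7208) − 5 = 3.7873 − 5 = -1.2127.
m = M + (m − M) = -5.66 + (-1.2127) = -6.873.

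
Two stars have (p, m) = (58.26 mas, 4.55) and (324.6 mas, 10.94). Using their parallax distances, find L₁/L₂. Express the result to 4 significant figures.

d₁ = 1/p₁ = 1/0.05826″ = 17.164 pc; d₂ = 1/p₂ = 1/0.3246″ = 3.0807 pc.
M₁ = m₁ − 5 log₁₀ d₁ + 5 = 4.55 − 6.1731 + 5 = 3.3769.
M₂ = 10.94 − 2.4432 + 5 = 13.4968.
L₁/L₂ = 10^(0.4(M₂ − M₁)) = 10^(0.4 × 10.1199) = 10^4.04796 = 11168.

L₁/L₂ = 11170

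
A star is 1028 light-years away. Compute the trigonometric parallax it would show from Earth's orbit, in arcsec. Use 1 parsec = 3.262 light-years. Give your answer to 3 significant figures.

0.00317 arcsec

d = 1028 ly ÷ 3.262 = 315.14 pc.
p = 1/d = 1/315.14 = 0.0031732 arcsec.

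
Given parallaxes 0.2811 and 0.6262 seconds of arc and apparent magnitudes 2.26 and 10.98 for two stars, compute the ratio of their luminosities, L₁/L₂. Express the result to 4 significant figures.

L₁/L₂ = 15270

d₁ = 1/p₁ = 1/0.2811″ = 3.5575 pc; d₂ = 1/p₂ = 1/0.6262″ = 1.5969 pc.
M₁ = m₁ − 5 log₁₀ d₁ + 5 = 2.26 − 2.7557 + 5 = 4.5043.
M₂ = 10.98 − 1.0164 + 5 = 14.9636.
L₁/L₂ = 10^(0.4(M₂ − M₁)) = 10^(0.4 × 10.4593) = 10^4.18372 = 15266.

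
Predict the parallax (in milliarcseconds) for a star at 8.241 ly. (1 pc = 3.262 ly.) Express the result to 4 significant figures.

395.8 mas

d = 8.241 ly ÷ 3.262 = 2.5264 pc.
p = 1/d = 1/2.5264 = 0.39582 arcsec.
= 0.39582 × 1000 = 395.82 mas.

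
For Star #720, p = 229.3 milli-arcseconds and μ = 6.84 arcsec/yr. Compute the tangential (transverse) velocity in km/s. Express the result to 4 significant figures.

d = 1/p = 1/0.2293″ = 4.3611 pc.
v_t = 4.74 × μ × d = 4.74 × 6.84 × 4.3611 = 141.39 km/s.

141.4 km/s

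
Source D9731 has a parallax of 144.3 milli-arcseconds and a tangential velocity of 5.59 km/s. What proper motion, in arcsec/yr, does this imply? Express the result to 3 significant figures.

0.170 arcsec/yr

d = 1/p = 1/0.1443″ = 6.93 pc.
μ = v_t / (4.74 d) = 5.59 / (4.74 × 6.93) = 5.59 / 32.848 = 0.17018 ″/yr.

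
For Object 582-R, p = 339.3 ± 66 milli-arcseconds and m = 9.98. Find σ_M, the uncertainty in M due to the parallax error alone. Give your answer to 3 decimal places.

M = m − 5 log₁₀ d + 5 = m + 5 log₁₀ p + 5, so ∂M/∂p = 5/(p ln 10).
σ_M = (5/ln 10) · (σ_p/p) = 2.1715 × 66/339.3 = 2.1715 × 0.19452 = 0.4224.

σ_M = 0.422 mag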